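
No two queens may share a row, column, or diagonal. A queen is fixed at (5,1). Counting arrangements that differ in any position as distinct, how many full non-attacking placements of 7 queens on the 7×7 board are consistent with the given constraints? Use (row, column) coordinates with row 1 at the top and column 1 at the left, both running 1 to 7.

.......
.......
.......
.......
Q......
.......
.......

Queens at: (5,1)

6

Branch on row 1: col 2 → 2; col 3 → 1; col 4 → 0; col 6 → 2; col 7 → 1.
Sum: 2 + 1 + 0 + 2 + 1 = 6.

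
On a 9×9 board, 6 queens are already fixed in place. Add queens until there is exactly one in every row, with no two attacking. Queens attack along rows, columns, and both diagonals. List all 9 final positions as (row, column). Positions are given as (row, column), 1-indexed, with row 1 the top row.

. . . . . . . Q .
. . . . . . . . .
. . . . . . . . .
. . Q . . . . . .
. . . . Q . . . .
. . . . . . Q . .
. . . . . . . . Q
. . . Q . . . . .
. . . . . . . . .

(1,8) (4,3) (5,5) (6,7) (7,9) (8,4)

(1,8) (2,6) (3,1) (4,3) (5,5) (6,7) (7,9) (8,4) (9,2)

Row 2: attacked by (1,8)→{7,8,9}; (4,3)→{1,3,5}; (5,5)→{2,5,8}; (6,7)→{3,7}; (7,9)→{4,9}; (8,4)→{4}. Safe: 6. Place at column 6.
Row 3: attacked by (1,8)→{6,8}; (2,6)→{5,6,7}; (4,3)→{2,3,4}; (5,5)→{3,5,7}; (6,7)→{4,7}; (7,9)→{5,9}; (8,4)→{4,9}. Safe: 1. Place at column 1.
Row 9: attacked by (1,8)→{8}; (2,6)→{6}; (3,1)→{1,7}; (4,3)→{3,8}; (5,5)→{1,5,9}; (6,7)→{4,7}; (7,9)→{7,9}; (8,4)→{3,4,5}. Safe: 2. Place at column 2.
Columns [8, 6, 1, 3, 5, 7, 9, 4, 2], r−c [-7, -4, 2, 1, 0, -1, -2, 4, 7], r+c [9, 8, 4, 7, 10, 13, 16, 12, 11] are all distinct, so no two queens attack.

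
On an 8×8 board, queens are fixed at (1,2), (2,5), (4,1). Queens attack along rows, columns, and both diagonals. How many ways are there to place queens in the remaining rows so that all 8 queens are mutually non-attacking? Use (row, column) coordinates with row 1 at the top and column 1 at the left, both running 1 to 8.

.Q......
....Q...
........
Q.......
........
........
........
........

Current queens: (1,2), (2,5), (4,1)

1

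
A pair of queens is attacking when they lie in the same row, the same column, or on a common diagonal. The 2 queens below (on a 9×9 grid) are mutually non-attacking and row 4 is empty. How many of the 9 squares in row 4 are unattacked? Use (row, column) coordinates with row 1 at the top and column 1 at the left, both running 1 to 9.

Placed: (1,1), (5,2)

5

(1,1) attacks row 4 at column 1 and diagonals 4.
(5,2) attacks row 4 at column 2 and diagonals 1, 3.
Attacked columns: {1, 2, 3, 4}. Safe: {5, 6, 7, 8, 9}.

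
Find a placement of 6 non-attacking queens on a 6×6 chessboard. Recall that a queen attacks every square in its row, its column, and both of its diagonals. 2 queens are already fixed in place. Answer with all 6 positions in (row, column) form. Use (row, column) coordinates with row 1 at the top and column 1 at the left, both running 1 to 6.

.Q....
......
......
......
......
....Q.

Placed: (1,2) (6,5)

(1,2) (2,4) (3,6) (4,1) (5,3) (6,5)

Row 2: attacked by (1,2)→{1,2,3}; (6,5)→{1,5}. Safe: 4, 6. Place at column 4.
Row 3: attacked by (1,2)→{2,4}; (2,4)→{3,4,5}; (6,5)→{2,5}. Safe: 1, 6. Place at column 6.
Row 4: attacked by (1,2)→{2,5}; (2,4)→{2,4,6}; (3,6)→{5,6}; (6,5)→{3,5}. Safe: 1. Place at column 1.
Row 5: attacked by (1,2)→{2,6}; (2,4)→{1,4}; (3,6)→{4,6}; (4,1)→{1,2}; (6,5)→{4,5,6}. Safe: 3. Place at column 3.
Columns [2, 4, 6, 1, 3, 5], r−c [-1, -2, -3, 3, 2, 1], r+c [3, 6, 9, 5, 8, 11] are all distinct, so no two queens attack.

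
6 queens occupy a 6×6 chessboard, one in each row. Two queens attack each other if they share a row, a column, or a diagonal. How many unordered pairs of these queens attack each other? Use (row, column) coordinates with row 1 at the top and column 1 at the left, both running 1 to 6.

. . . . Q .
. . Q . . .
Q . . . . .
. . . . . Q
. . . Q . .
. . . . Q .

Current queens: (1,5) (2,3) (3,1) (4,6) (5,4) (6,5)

2

Same column: (1,5)–(6,5) (column 5).
Same diagonal: (5,4)–(6,5) (|5−6| = |4−5| = 1).
Total attacking pairs: 2.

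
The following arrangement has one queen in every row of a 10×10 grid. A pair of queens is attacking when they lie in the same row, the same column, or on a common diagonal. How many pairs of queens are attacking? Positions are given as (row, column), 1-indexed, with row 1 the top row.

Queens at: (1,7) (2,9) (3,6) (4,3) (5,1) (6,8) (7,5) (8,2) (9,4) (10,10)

0

All columns are distinct and no two queens satisfy |Δrow| = |Δcol|, so no pair attacks.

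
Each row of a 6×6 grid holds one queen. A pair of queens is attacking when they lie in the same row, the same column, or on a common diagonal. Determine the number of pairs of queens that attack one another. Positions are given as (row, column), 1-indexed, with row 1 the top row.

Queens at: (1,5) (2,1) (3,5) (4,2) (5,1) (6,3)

Same column: (1,5)–(3,5) (column 5); (2,1)–(5,1) (column 1).
Same diagonal: (1,5)–(4,2) (|1−4| = |5−2| = 3); (1,5)–(5,1) (|1−5| = |5−1| = 4); (4,2)–(5,1) (|4−5| = |2−1| = 1).
Total attacking pairs: 5.

5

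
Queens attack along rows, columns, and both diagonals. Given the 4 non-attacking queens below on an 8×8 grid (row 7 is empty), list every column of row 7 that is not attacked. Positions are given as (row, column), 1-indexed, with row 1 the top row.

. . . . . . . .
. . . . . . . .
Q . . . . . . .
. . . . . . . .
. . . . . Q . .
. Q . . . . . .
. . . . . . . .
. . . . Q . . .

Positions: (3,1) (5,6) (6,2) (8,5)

columns 7

(3,1) attacks row 7 at column 1 and diagonals 5.
(5,6) attacks row 7 at column 6 and diagonals 4, 8.
(6,2) attacks row 7 at column 2 and diagonals 1, 3.
(8,5) attacks row 7 at column 5 and diagonals 4, 6.
Attacked columns: {1, 2, 3, 4, 5, 6, 8}. Safe: {7}.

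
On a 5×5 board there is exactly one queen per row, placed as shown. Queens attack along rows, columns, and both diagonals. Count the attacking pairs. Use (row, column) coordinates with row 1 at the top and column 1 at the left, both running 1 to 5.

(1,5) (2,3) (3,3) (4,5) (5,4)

5

Same column: (1,5)–(4,5) (column 5); (2,3)–(3,3) (column 3).
Same diagonal: (1,5)–(3,3) (|1−3| = |5−3| = 2); (2,3)–(4,5) (|2−4| = |3−5| = 2); (4,5)–(5,4) (|4−5| = |5−4| = 1).
Total attacking pairs: 5.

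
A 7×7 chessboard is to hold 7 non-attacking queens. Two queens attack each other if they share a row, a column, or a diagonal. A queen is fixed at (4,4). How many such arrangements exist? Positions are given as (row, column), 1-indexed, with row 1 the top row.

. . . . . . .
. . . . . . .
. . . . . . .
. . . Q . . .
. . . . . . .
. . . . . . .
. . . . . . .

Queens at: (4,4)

Branch on row 1: col 2 → 2; col 3 → 2; col 5 → 2; col 6 → 2.
Sum: 2 + 2 + 2 + 2 = 8.

8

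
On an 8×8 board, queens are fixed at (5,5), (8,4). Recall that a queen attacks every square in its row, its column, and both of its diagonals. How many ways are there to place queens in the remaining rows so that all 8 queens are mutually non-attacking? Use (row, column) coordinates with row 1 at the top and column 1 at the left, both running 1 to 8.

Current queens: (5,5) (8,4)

4

Branch on row 1: col 2 → 0; col 3 → 2; col 6 → 1; col 7 → 1; col 8 → 0.
Sum: 0 + 2 + 1 + 1 + 0 = 4.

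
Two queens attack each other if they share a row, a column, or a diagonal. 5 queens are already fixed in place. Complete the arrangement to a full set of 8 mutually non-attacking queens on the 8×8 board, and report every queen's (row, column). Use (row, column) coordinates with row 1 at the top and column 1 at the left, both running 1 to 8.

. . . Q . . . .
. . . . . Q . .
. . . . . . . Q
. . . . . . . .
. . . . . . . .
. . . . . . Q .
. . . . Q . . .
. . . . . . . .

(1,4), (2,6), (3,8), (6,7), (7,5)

(1,4) (2,6) (3,8) (4,3) (5,1) (6,7) (7,5) (8,2)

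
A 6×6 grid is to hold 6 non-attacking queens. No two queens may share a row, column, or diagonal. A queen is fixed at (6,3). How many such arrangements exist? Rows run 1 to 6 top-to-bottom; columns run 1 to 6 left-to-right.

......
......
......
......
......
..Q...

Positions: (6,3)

1

Branch on row 1: col 1 → 0; col 2 → 0; col 4 → 1; col 5 → 0; col 6 → 0.
Sum: 0 + 0 + 1 + 0 + 0 = 1.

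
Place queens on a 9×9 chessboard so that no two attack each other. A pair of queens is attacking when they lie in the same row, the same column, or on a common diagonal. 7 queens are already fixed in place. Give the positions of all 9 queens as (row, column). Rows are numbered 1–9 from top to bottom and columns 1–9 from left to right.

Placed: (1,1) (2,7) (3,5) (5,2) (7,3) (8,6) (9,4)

Row 4: attacked by (1,1)→{1,4}; (2,7)→{5,7,9}; (3,5)→{4,5,6}; (5,2)→{1,2,3}; (7,3)→{3,6}; (8,6)→{2,6}; (9,4)→{4,9}. Safe: 8. Place at column 8.
Row 6: attacked by (1,1)→{1,6}; (2,7)→{3,7}; (3,5)→{2,5,8}; (4,8)→{6,8}; (5,2)→{1,2,3}; (7,3)→{2,3,4}; (8,6)→{4,6,8}; (9,4)→{1,4,7}. Safe: 9. Place at column 9.
Columns [1, 7, 5, 8, 2, 9, 3, 6, 4], r−c [0, -5, -2, -4, 3, -3, 4, 2, 5], r+c [2, 9, 8, 12, 7, 15, 10, 14, 13] are all distinct, so no two queens attack.

(1,1) (2,7) (3,5) (4,8) (5,2) (6,9) (7,3) (8,6) (9,4)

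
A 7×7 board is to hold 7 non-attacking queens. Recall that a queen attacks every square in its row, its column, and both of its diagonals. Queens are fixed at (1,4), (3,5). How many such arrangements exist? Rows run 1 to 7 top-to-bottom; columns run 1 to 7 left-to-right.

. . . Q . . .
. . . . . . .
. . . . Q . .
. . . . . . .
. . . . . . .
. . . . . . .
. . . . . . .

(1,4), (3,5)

2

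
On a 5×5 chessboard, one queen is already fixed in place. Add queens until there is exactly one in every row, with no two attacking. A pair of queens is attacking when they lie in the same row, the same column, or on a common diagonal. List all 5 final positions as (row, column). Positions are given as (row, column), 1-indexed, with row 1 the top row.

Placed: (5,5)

(1,3) (2,1) (3,4) (4,2) (5,5)

Row 1: attacked by (5,5)→{1,5}. Safe: 2, 3, 4. Place at column 3.
Row 2: attacked by (1,3)→{2,3,4}; (5,5)→{2,5}. Safe: 1. Place at column 1.
Row 3: attacked by (1,3)→{1,3,5}; (2,1)→{1,2}; (5,5)→{3,5}. Safe: 4. Place at column 4.
Row 4: attacked by (1,3)→{3}; (2,1)→{1,3}; (3,4)→{3,4,5}; (5,5)→{4,5}. Safe: 2. Place at column 2.
Columns [3, 1, 4, 2, 5], r−c [-2, 1, -1, 2, 0], r+c [4, 3, 7, 6, 10] are all distinct, so no two queens attack.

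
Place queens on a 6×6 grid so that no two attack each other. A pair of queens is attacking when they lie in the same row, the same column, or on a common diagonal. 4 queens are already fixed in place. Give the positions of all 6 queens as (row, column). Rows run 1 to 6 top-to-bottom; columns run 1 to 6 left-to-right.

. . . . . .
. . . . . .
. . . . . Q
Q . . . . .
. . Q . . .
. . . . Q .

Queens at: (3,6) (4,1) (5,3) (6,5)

Row 1: attacked by (3,6)→{4,6}; (4,1)→{1,4}; (5,3)→{3}; (6,5)→{5}. Safe: 2. Place at column 2.
Row 2: attacked by (1,2)→{1,2,3}; (3,6)→{5,6}; (4,1)→{1,3}; (5,3)→{3,6}; (6,5)→{1,5}. Safe: 4. Place at column 4.
Columns [2, 4, 6, 1, 3, 5], r−c [-1, -2, -3, 3, 2, 1], r+c [3, 6, 9, 5, 8, 11] are all distinct, so no two queens attack.

(1,2) (2,4) (3,6) (4,1) (5,3) (6,5)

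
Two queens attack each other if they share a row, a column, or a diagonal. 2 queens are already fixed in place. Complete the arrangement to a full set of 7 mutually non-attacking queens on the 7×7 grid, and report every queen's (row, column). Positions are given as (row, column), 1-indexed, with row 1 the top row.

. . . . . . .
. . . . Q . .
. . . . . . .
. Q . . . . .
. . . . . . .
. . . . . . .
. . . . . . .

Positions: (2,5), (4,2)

(1,3) (2,5) (3,7) (4,2) (5,4) (6,6) (7,1)

Row 1: attacked by (2,5)→{4,5,6}; (4,2)→{2,5}. Safe: 1, 3, 7. Place at column 3.
Row 3: attacked by (1,3)→{1,3,5}; (2,5)→{4,5,6}; (4,2)→{1,2,3}. Safe: 7. Place at column 7.
Row 5: attacked by (1,3)→{3,7}; (2,5)→{2,5}; (3,7)→{5,7}; (4,2)→{1,2,3}. Safe: 4, 6. Place at column 4.
Row 6: attacked by (1,3)→{3}; (2,5)→{1,5}; (3,7)→{4,7}; (4,2)→{2,4}; (5,4)→{3,4,5}. Safe: 6. Place at column 6.
Row 7: attacked by (1,3)→{3}; (2,5)→{5}; (3,7)→{3,7}; (4,2)→{2,5}; (5,4)→{2,4,6}; (6,6)→{5,6,7}. Safe: 1. Place at column 1.
Columns [3, 5, 7, 2, 4, 6, 1], r−c [-2, -3, -4, 2, 1, 0, 6], r+c [4, 7, 10, 6, 9, 12, 8] are all distinct, so no two queens attack.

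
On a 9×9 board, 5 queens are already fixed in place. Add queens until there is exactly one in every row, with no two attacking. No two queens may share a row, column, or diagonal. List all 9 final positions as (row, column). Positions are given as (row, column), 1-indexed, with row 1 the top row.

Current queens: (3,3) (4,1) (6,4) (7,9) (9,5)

(1,2) (2,6) (3,3) (4,1) (5,8) (6,4) (7,9) (8,7) (9,5)

Row 1: attacked by (3,3)→{1,3,5}; (4,1)→{1,4}; (6,4)→{4,9}; (7,9)→{3,9}; (9,5)→{5}. Safe: 2, 6, 7, 8. Place at column 2.
Row 2: attacked by (1,2)→{1,2,3}; (3,3)→{2,3,4}; (4,1)→{1,3}; (6,4)→{4,8}; (7,9)→{4,9}; (9,5)→{5}. Safe: 6, 7. Place at column 6.
Row 5: attacked by (1,2)→{2,6}; (2,6)→{3,6,9}; (3,3)→{1,3,5}; (4,1)→{1,2}; (6,4)→{3,4,5}; (7,9)→{7,9}; (9,5)→{1,5,9}. Safe: 8. Place at column 8.
Row 8: attacked by (1,2)→{2,9}; (2,6)→{6}; (3,3)→{3,8}; (4,1)→{1,5}; (5,8)→{5,8}; (6,4)→{2,4,6}; (7,9)→{8,9}; (9,5)→{4,5,6}. Safe: 7. Place at column 7.
Columns [2, 6, 3, 1, 8, 4, 9, 7, 5], r−c [-1, -4, 0, 3, -3, 2, -2, 1, 4], r+c [3, 8, 6, 5, 13, 10, 16, 15, 14] are all distinct, so no two queens attack.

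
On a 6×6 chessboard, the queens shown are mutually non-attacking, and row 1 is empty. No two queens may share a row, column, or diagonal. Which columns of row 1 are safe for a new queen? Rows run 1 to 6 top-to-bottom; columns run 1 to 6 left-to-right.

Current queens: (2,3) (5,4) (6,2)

(2,3) attacks row 1 at column 3 and diagonals 2, 4.
(5,4) attacks row 1 at column 4.
(6,2) attacks row 1 at column 2.
Attacked columns: {2, 3, 4}. Safe: {1, 5, 6}.

columns 1, 5, 6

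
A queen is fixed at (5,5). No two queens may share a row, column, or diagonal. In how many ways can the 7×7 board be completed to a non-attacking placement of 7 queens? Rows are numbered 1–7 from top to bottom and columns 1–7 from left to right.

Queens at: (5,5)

6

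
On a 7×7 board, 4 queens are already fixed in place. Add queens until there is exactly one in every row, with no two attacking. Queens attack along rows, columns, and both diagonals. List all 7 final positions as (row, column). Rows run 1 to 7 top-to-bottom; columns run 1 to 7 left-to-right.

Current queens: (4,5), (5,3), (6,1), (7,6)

(1,4) (2,2) (3,7) (4,5) (5,3) (6,1) (7,6)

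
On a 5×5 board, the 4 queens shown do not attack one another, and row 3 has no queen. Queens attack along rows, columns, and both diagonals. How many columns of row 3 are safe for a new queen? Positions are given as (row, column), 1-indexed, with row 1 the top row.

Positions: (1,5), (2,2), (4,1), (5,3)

(1,5) attacks row 3 at column 5 and diagonals 3.
(2,2) attacks row 3 at column 2 and diagonals 1, 3.
(4,1) attacks row 3 at column 1 and diagonals 2.
(5,3) attacks row 3 at column 3 and diagonals 1, 5.
Attacked columns: {1, 2, 3, 5}. Safe: {4}.

1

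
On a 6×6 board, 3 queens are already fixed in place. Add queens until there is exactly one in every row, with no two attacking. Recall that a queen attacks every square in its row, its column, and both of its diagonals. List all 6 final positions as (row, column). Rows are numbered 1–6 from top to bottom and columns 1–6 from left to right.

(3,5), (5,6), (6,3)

Row 1: attacked by (3,5)→{3,5}; (5,6)→{2,6}; (6,3)→{3}. Safe: 1, 4. Place at column 4.
Row 2: attacked by (1,4)→{3,4,5}; (3,5)→{4,5,6}; (5,6)→{3,6}; (6,3)→{3}. Safe: 1, 2. Place at column 1.
Row 4: attacked by (1,4)→{1,4}; (2,1)→{1,3}; (3,5)→{4,5,6}; (5,6)→{5,6}; (6,3)→{1,3,5}. Safe: 2. Place at column 2.
Columns [4, 1, 5, 2, 6, 3], r−c [-3, 1, -2, 2, -1, 3], r+c [5, 3, 8, 6, 11, 9] are all distinct, so no two queens attack.

(1,4) (2,1) (3,5) (4,2) (5,6) (6,3)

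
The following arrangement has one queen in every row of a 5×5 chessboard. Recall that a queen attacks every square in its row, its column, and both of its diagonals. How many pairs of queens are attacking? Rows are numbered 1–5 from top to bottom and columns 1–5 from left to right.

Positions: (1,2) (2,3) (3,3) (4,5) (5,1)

5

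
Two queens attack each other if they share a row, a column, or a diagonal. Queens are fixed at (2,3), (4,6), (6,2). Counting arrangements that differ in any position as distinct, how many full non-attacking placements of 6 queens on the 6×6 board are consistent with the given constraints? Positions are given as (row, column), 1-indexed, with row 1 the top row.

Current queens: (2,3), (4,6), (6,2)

1

Branch on row 1: col 1 → 0; col 5 → 1.
Sum: 0 + 1 = 1.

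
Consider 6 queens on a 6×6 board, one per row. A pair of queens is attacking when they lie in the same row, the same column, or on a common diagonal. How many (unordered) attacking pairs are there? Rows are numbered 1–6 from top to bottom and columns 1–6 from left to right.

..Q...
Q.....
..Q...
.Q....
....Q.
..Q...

5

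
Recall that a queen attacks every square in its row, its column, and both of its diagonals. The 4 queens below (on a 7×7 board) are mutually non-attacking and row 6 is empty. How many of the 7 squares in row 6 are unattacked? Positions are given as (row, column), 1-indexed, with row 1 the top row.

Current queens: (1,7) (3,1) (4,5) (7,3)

1

(1,7) attacks row 6 at column 7 and diagonals 2.
(3,1) attacks row 6 at column 1 and diagonals 4.
(4,5) attacks row 6 at column 5 and diagonals 3, 7.
(7,3) attacks row 6 at column 3 and diagonals 2, 4.
Attacked columns: {1, 2, 3, 4, 5, 7}. Safe: {6}.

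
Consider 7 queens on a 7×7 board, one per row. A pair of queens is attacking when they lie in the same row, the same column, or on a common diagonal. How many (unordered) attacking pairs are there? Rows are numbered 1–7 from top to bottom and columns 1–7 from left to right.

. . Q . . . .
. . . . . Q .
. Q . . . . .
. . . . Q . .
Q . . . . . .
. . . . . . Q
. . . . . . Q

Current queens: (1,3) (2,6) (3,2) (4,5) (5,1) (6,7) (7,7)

2

Same column: (6,7)–(7,7) (column 7).
Same diagonal: (4,5)–(6,7) (|4−6| = |5−7| = 2).
Total attacking pairs: 2.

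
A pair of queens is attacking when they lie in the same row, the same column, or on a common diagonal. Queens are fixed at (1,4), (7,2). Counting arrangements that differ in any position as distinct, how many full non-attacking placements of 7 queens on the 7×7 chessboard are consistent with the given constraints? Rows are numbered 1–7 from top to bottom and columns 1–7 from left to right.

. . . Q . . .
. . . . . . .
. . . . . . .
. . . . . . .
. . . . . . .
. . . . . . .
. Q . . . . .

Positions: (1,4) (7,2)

Branch on row 2: col 1 → 0; col 6 → 1.
Sum: 0 + 1 = 1.

1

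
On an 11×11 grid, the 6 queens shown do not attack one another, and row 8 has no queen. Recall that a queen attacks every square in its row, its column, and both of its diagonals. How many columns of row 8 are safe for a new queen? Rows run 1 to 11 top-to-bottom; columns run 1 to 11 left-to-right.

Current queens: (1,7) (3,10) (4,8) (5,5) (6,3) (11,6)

1

(1,7) attacks row 8 at column 7.
(3,10) attacks row 8 at column 10 and diagonals 5.
(4,8) attacks row 8 at column 8 and diagonals 4.
(5,5) attacks row 8 at column 5 and diagonals 2, 8.
(6,3) attacks row 8 at column 3 and diagonals 1, 5.
(11,6) attacks row 8 at column 6 and diagonals 3, 9.
Attacked columns: {1, 2, 3, 4, 5, 6, 7, 8, 9, 10}. Safe: {11}.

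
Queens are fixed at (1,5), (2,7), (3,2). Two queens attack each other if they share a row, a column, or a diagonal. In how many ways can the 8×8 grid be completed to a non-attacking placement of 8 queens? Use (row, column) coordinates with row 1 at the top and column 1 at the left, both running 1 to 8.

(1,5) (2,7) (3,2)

Branch on row 4: col 4 → 1; col 6 → 2.
Sum: 1 + 2 = 3.

3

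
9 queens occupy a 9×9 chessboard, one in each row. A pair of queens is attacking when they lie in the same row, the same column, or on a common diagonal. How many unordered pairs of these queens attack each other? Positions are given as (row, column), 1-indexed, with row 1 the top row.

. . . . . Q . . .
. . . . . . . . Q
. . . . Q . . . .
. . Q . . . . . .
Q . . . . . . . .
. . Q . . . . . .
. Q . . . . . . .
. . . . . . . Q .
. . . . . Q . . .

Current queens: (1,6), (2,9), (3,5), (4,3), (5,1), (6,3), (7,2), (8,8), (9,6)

5

Same column: (1,6)–(9,6) (column 6); (4,3)–(6,3) (column 3).
Same diagonal: (1,6)–(4,3) (|1−4| = |6−3| = 3); (6,3)–(7,2) (|6−7| = |3−2| = 1); (6,3)–(9,6) (|6−9| = |3−6| = 3).
Total attacking pairs: 5.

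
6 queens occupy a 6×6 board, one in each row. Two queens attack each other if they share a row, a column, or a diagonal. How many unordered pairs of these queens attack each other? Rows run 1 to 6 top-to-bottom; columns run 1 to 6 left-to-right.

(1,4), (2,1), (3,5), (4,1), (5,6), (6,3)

Same column: (2,1)–(4,1) (column 1).
Same diagonal: (1,4)–(4,1) (|1−4| = |4−1| = 3); (4,1)–(6,3) (|4−6| = |1−3| = 2).
Total attacking pairs: 3.

3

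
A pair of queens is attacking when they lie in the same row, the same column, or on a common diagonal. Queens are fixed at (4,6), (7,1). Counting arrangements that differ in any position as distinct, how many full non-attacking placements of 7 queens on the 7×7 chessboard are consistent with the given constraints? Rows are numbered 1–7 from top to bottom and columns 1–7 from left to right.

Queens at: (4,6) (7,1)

1

Branch on row 1: col 2 → 0; col 4 → 1; col 5 → 0.
Sum: 0 + 1 + 0 = 1.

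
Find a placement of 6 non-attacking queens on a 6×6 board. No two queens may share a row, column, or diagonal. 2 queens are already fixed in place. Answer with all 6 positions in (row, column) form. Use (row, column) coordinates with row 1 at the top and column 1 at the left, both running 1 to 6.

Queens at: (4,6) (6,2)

(1,5) (2,3) (3,1) (4,6) (5,4) (6,2)

Row 1: attacked by (4,6)→{3,6}; (6,2)→{2}. Safe: 1, 4, 5. Place at column 5.
Row 2: attacked by (1,5)→{4,5,6}; (4,6)→{4,6}; (6,2)→{2,6}. Safe: 1, 3. Place at column 3.
Row 3: attacked by (1,5)→{3,5}; (2,3)→{2,3,4}; (4,6)→{5,6}; (6,2)→{2,5}. Safe: 1. Place at column 1.
Row 5: attacked by (1,5)→{1,5}; (2,3)→{3,6}; (3,1)→{1,3}; (4,6)→{5,6}; (6,2)→{1,2,3}. Safe: 4. Place at column 4.
Columns [5, 3, 1, 6, 4, 2], r−c [-4, -1, 2, -2, 1, 4], r+c [6, 5, 4, 10, 9, 8] are all distinct, so no two queens attack.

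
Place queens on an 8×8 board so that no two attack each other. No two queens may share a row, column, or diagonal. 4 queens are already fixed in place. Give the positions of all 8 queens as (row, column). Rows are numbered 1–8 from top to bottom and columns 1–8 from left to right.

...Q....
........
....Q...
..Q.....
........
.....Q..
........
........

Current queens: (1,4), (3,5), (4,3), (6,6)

(1,4) (2,7) (3,5) (4,3) (5,1) (6,6) (7,8) (8,2)

Row 2: attacked by (1,4)→{3,4,5}; (3,5)→{4,5,6}; (4,3)→{1,3,5}; (6,6)→{2,6}. Safe: 7, 8. Place at column 7.
Row 5: attacked by (1,4)→{4,8}; (2,7)→{4,7}; (3,5)→{3,5,7}; (4,3)→{2,3,4}; (6,6)→{5,6,7}. Safe: 1. Place at column 1.
Row 7: attacked by (1,4)→{4}; (2,7)→{2,7}; (3,5)→{1,5}; (4,3)→{3,6}; (5,1)→{1,3}; (6,6)→{5,6,7}. Safe: 8. Place at column 8.
Row 8: attacked by (1,4)→{4}; (2,7)→{1,7}; (3,5)→{5}; (4,3)→{3,7}; (5,1)→{1,4}; (6,6)→{4,6,8}; (7,8)→{7,8}. Safe: 2. Place at column 2.
Columns [4, 7, 5, 3, 1, 6, 8, 2], r−c [-3, -5, -2, 1, 4, 0, -1, 6], r+c [5, 9, 8, 7, 6, 12, 15, 10] are all distinct, so no two queens attack.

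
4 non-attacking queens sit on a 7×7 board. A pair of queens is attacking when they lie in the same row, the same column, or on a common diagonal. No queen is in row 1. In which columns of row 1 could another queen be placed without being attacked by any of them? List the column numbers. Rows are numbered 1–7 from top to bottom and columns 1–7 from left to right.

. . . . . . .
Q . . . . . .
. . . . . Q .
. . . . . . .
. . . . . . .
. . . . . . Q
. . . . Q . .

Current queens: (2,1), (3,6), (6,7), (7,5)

columns 3

(2,1) attacks row 1 at column 1 and diagonals 2.
(3,6) attacks row 1 at column 6 and diagonals 4.
(6,7) attacks row 1 at column 7 and diagonals 2.
(7,5) attacks row 1 at column 5.
Attacked columns: {1, 2, 4, 5, 6, 7}. Safe: {3}.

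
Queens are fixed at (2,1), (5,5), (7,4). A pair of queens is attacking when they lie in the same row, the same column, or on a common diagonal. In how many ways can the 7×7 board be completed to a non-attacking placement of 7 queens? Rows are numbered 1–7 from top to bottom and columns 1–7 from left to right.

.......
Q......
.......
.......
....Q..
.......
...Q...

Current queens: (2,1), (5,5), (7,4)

Branch on row 1: col 3 → 1; col 6 → 0; col 7 → 0.
Sum: 1 + 0 + 0 = 1.

1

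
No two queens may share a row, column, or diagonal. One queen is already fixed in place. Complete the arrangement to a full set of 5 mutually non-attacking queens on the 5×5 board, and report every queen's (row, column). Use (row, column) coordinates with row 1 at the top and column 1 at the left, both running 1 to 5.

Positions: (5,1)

Row 1: attacked by (5,1)→{1,5}. Safe: 2, 3, 4. Place at column 3.
Row 2: attacked by (1,3)→{2,3,4}; (5,1)→{1,4}. Safe: 5. Place at column 5.
Row 3: attacked by (1,3)→{1,3,5}; (2,5)→{4,5}; (5,1)→{1,3}. Safe: 2. Place at column 2.
Row 4: attacked by (1,3)→{3}; (2,5)→{3,5}; (3,2)→{1,2,3}; (5,1)→{1,2}. Safe: 4. Place at column 4.
Columns [3, 5, 2, 4, 1], r−c [-2, -3, 1, 0, 4], r+c [4, 7, 5, 8, 6] are all distinct, so no two queens attack.

(1,3) (2,5) (3,2) (4,4) (5,1)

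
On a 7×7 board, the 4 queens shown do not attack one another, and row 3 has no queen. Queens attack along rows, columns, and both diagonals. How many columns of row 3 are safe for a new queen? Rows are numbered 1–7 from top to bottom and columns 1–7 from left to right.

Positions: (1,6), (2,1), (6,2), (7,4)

(1,6) attacks row 3 at column 6 and diagonals 4.
(2,1) attacks row 3 at column 1 and diagonals 2.
(6,2) attacks row 3 at column 2 and diagonals 5.
(7,4) attacks row 3 at column 4.
Attacked columns: {1, 2, 4, 5, 6}. Safe: {3, 7}.

2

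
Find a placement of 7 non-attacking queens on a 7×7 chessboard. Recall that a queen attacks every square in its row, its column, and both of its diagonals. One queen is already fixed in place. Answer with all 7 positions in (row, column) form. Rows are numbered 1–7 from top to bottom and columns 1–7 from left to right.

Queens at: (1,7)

(1,7) (2,5) (3,3) (4,1) (5,6) (6,4) (7,2)

Row 2: attacked by (1,7)→{6,7}. Safe: 1, 2, 3, 4, 5. Place at column 5.
Row 3: attacked by (1,7)→{5,7}; (2,5)→{4,5,6}. Safe: 1, 2, 3. Place at column 3.
Row 4: attacked by (1,7)→{4,7}; (2,5)→{3,5,7}; (3,3)→{2,3,4}. Safe: 1, 6. Place at column 1.
Row 5: attacked by (1,7)→{3,7}; (2,5)→{2,5}; (3,3)→{1,3,5}; (4,1)→{1,2}. Safe: 4, 6. Place at column 6.
Row 6: attacked by (1,7)→{2,7}; (2,5)→{1,5}; (3,3)→{3,6}; (4,1)→{1,3}; (5,6)→{5,6,7}. Safe: 4. Place at column 4.
Row 7: attacked by (1,7)→{1,7}; (2,5)→{5}; (3,3)→{3,7}; (4,1)→{1,4}; (5,6)→{4,6}; (6,4)→{3,4,5}. Safe: 2. Place at column 2.
Columns [7, 5, 3, 1, 6, 4, 2], r−c [-6, -3, 0, 3, -1, 2, 5], r+c [8, 7, 6, 5, 11, 10, 9] are all distinct, so no two queens attack.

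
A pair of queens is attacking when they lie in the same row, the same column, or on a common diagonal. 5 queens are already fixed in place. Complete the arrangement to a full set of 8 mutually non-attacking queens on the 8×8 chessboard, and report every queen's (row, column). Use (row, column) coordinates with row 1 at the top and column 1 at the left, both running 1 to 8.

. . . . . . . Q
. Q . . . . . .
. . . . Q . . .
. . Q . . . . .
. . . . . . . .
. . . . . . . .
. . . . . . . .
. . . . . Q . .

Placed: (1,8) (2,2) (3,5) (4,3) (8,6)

Row 5: attacked by (1,8)→{4,8}; (2,2)→{2,5}; (3,5)→{3,5,7}; (4,3)→{2,3,4}; (8,6)→{3,6}. Safe: 1. Place at column 1.
Row 6: attacked by (1,8)→{3,8}; (2,2)→{2,6}; (3,5)→{2,5,8}; (4,3)→{1,3,5}; (5,1)→{1,2}; (8,6)→{4,6,8}. Safe: 7. Place at column 7.
Row 7: attacked by (1,8)→{2,8}; (2,2)→{2,7}; (3,5)→{1,5}; (4,3)→{3,6}; (5,1)→{1,3}; (6,7)→{6,7,8}; (8,6)→{5,6,7}. Safe: 4. Place at column 4.
Columns [8, 2, 5, 3, 1, 7, 4, 6], r−c [-7, 0, -2, 1, 4, -1, 3, 2], r+c [9, 4, 8, 7, 6, 13, 11, 14] are all distinct, so no two queens attack.

(1,8) (2,2) (3,5) (4,3) (5,1) (6,7) (7,4) (8,6)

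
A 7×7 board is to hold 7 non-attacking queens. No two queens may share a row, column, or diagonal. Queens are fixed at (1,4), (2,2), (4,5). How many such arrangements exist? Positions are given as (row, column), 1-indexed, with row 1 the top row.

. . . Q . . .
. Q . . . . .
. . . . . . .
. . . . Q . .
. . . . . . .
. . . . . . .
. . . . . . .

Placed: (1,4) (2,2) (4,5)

Branch on row 3: col 7 → 1.
Sum: 1 = 1.

1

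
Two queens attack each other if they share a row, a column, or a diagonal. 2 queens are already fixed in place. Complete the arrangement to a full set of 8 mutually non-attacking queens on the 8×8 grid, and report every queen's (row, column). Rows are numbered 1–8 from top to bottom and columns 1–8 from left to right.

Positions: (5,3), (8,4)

Row 1: attacked by (5,3)→{3,7}; (8,4)→{4}. Safe: 1, 2, 5, 6, 8. Place at column 5.
Row 2: attacked by (1,5)→{4,5,6}; (5,3)→{3,6}; (8,4)→{4}. Safe: 1, 2, 7, 8. Place at column 7.
Row 3: attacked by (1,5)→{3,5,7}; (2,7)→{6,7,8}; (5,3)→{1,3,5}; (8,4)→{4}. Safe: 2. Place at column 2.
Row 4: attacked by (1,5)→{2,5,8}; (2,7)→{5,7}; (3,2)→{1,2,3}; (5,3)→{2,3,4}; (8,4)→{4,8}. Safe: 6. Place at column 6.
Row 6: attacked by (1,5)→{5}; (2,7)→{3,7}; (3,2)→{2,5}; (4,6)→{4,6,8}; (5,3)→{2,3,4}; (8,4)→{2,4,6}. Safe: 1. Place at column 1.
Row 7: attacked by (1,5)→{5}; (2,7)→{2,7}; (3,2)→{2,6}; (4,6)→{3,6}; (5,3)→{1,3,5}; (6,1)→{1,2}; (8,4)→{3,4,5}. Safe: 8. Place at column 8.
Columns [5, 7, 2, 6, 3, 1, 8, 4], r−c [-4, -5, 1, -2, 2, 5, -1, 4], r+c [6, 9, 5, 10, 8, 7, 15, 12] are all distinct, so no two queens attack.

(1,5) (2,7) (3,2) (4,6) (5,3) (6,1) (7,8) (8,4)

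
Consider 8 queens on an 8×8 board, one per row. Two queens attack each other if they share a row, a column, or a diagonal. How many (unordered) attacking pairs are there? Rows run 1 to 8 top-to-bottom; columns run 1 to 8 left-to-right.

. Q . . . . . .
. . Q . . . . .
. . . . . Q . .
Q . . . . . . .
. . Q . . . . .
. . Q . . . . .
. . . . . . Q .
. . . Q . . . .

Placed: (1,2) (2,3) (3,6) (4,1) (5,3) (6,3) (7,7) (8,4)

Same column: (2,3)–(5,3) (column 3); (2,3)–(6,3) (column 3); (5,3)–(6,3) (column 3).
Same diagonal: (1,2)–(2,3) (|1−2| = |2−3| = 1); (2,3)–(4,1) (|2−4| = |3−1| = 2); (3,6)–(6,3) (|3−6| = |6−3| = 3); (4,1)–(6,3) (|4−6| = |1−3| = 2).
Total attacking pairs: 7.

7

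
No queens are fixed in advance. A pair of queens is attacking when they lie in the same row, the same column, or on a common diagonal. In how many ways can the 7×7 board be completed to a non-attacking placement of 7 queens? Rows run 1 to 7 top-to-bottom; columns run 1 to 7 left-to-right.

Branch on row 1: col 1 → 4; col 2 → 7; col 3 → 6; col 4 → 6; col 5 → 6; col 6 → 7; col 7 → 4.
Sum: 4 + 7 + 6 + 6 + 6 + 7 + 4 = 40.
(This is the classic 7-queens count.)

40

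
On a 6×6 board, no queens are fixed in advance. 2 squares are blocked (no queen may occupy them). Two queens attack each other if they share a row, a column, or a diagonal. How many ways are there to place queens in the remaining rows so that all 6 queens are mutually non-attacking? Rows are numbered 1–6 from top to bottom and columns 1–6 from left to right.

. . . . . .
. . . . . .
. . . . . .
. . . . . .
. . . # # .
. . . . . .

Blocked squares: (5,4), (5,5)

3

Branch on row 1: col 1 → 0; col 2 → 1; col 3 → 1; col 4 → 1; col 5 → 0; col 6 → 0.
Sum: 0 + 1 + 1 + 1 + 0 + 0 = 3.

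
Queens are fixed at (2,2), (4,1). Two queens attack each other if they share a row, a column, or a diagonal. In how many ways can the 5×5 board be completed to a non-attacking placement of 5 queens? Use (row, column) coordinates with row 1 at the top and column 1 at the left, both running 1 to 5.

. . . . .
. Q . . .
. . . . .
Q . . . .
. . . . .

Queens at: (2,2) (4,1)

1

Branch on row 1: col 5 → 1.
Sum: 1 = 1.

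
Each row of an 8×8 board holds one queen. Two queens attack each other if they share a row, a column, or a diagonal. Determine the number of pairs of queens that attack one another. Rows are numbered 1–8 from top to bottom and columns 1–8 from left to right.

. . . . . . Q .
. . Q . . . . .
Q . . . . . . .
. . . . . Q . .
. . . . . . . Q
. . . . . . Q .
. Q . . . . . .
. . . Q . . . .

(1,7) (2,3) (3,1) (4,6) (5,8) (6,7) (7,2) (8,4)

3

Same column: (1,7)–(6,7) (column 7).
Same diagonal: (2,3)–(6,7) (|2−6| = |3−7| = 4); (5,8)–(6,7) (|5−6| = |8−7| = 1).
Total attacking pairs: 3.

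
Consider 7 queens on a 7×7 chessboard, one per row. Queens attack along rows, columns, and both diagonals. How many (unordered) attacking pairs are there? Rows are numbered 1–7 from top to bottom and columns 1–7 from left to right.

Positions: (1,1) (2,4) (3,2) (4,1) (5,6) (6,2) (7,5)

Same column: (1,1)–(4,1) (column 1); (3,2)–(6,2) (column 2).
Same diagonal: (3,2)–(4,1) (|3−4| = |2−1| = 1).
Total attacking pairs: 3.

3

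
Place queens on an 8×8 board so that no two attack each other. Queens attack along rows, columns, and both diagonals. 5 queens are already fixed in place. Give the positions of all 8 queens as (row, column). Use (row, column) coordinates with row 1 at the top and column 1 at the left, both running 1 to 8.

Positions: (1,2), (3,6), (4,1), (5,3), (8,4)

Row 2: attacked by (1,2)→{1,2,3}; (3,6)→{5,6,7}; (4,1)→{1,3}; (5,3)→{3,6}; (8,4)→{4}. Safe: 8. Place at column 8.
Row 6: attacked by (1,2)→{2,7}; (2,8)→{4,8}; (3,6)→{3,6}; (4,1)→{1,3}; (5,3)→{2,3,4}; (8,4)→{2,4,6}. Safe: 5. Place at column 5.
Row 7: attacked by (1,2)→{2,8}; (2,8)→{3,8}; (3,6)→{2,6}; (4,1)→{1,4}; (5,3)→{1,3,5}; (6,5)→{4,5,6}; (8,4)→{3,4,5}. Safe: 7. Place at column 7.
Columns [2, 8, 6, 1, 3, 5, 7, 4], r−c [-1, -6, -3, 3, 2, 1, 0, 4], r+c [3, 10, 9, 5, 8, 11, 14, 12] are all distinct, so no two queens attack.

(1,2) (2,8) (3,6) (4,1) (5,3) (6,5) (7,7) (8,4)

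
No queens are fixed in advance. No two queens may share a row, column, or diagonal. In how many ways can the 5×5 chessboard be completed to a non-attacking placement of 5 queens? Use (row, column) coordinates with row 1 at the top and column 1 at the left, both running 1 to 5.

10

Branch on row 1: col 1 → 2; col 2 → 2; col 3 → 2; col 4 → 2; col 5 → 2.
Sum: 2 + 2 + 2 + 2 + 2 = 10.
(This is the classic 5-queens count.)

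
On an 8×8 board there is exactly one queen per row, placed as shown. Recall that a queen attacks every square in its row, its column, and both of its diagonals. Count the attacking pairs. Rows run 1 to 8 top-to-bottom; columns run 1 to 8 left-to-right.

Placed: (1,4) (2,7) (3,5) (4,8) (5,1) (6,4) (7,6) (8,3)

1

Same column: (1,4)–(6,4) (column 4).
Total attacking pairs: 1.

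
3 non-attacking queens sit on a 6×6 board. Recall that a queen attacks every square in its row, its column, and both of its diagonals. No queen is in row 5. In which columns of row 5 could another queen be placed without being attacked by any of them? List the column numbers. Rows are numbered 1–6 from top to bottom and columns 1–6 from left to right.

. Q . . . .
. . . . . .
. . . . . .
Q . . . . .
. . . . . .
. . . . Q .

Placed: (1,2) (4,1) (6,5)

(1,2) attacks row 5 at column 2 and diagonals 6.
(4,1) attacks row 5 at column 1 and diagonals 2.
(6,5) attacks row 5 at column 5 and diagonals 4, 6.
Attacked columns: {1, 2, 4, 5, 6}. Safe: {3}.

columns 3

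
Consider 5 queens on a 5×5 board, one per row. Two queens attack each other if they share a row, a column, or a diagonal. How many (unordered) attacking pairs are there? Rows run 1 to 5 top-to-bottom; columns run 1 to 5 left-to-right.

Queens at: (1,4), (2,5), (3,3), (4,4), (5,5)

Same column: (1,4)–(4,4) (column 4); (2,5)–(5,5) (column 5).
Same diagonal: (1,4)–(2,5) (|1−2| = |4−5| = 1); (3,3)–(4,4) (|3−4| = |3−4| = 1); (3,3)–(5,5) (|3−5| = |3−5| = 2); (4,4)–(5,5) (|4−5| = |4−5| = 1).
Total attacking pairs: 6.

6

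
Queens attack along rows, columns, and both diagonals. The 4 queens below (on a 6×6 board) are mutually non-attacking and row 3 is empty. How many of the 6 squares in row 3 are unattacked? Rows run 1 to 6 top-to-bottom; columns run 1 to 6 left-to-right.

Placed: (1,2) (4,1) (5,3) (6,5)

1

(1,2) attacks row 3 at column 2 and diagonals 4.
(4,1) attacks row 3 at column 1 and diagonals 2.
(5,3) attacks row 3 at column 3 and diagonals 1, 5.
(6,5) attacks row 3 at column 5 and diagonals 2.
Attacked columns: {1, 2, 3, 4, 5}. Safe: {6}.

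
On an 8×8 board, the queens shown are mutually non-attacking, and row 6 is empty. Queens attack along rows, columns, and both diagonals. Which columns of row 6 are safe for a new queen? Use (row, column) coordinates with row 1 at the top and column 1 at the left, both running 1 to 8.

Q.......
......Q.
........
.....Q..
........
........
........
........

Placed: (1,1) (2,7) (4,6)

(1,1) attacks row 6 at column 1 and diagonals 6.
(2,7) attacks row 6 at column 7 and diagonals 3.
(4,6) attacks row 6 at column 6 and diagonals 4, 8.
Attacked columns: {1, 3, 4, 6, 7, 8}. Safe: {2, 5}.

columns 2, 5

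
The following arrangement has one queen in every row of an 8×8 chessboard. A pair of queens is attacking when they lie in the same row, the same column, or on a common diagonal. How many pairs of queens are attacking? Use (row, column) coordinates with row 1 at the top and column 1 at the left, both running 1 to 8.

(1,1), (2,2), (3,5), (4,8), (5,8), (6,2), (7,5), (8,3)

Same column: (2,2)–(6,2) (column 2); (3,5)–(7,5) (column 5); (4,8)–(5,8) (column 8).
Same diagonal: (1,1)–(2,2) (|1−2| = |1−2| = 1); (3,5)–(6,2) (|3−6| = |5−2| = 3); (4,8)–(7,5) (|4−7| = |8−5| = 3).
Total attacking pairs: 6.

6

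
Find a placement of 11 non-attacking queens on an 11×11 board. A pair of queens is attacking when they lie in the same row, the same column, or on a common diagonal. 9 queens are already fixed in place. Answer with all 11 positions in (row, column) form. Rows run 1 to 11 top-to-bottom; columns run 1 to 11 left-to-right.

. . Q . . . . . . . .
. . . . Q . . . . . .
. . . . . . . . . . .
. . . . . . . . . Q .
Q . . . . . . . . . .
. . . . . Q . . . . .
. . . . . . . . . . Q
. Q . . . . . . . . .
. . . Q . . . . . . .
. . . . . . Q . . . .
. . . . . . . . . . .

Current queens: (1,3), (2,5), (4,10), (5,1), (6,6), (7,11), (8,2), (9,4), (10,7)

(1,3) (2,5) (3,8) (4,10) (5,1) (6,6) (7,11) (8,2) (9,4) (10,7) (11,9)

Row 3: attacked by (1,3)→{1,3,5}; (2,5)→{4,5,6}; (4,10)→{9,10,11}; (5,1)→{1,3}; (6,6)→{3,6,9}; (7,11)→{7,11}; (8,2)→{2,7}; (9,4)→{4,10}; (10,7)→{7}. Safe: 8. Place at column 8.
Row 11: attacked by (1,3)→{3}; (2,5)→{5}; (3,8)→{8}; (4,10)→{3,10}; (5,1)→{1,7}; (6,6)→{1,6,11}; (7,11)→{7,11}; (8,2)→{2,5}; (9,4)→{2,4,6}; (10,7)→{6,7,8}. Safe: 9. Place at column 9.
Columns [3, 5, 8, 10, 1, 6, 11, 2, 4, 7, 9], r−c [-2, -3, -5, -6, 4, 0, -4, 6, 5, 3, 2], r+c [4, 7, 11, 14, 6, 12, 18, 10, 13, 17, 20] are all distinct, so no two queens attack.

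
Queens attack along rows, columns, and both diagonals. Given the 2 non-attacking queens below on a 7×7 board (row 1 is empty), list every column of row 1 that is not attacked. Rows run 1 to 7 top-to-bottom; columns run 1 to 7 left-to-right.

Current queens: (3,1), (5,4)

(3,1) attacks row 1 at column 1 and diagonals 3.
(5,4) attacks row 1 at column 4.
Attacked columns: {1, 3, 4}. Safe: {2, 5, 6, 7}.

columns 2, 5, 6, 7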